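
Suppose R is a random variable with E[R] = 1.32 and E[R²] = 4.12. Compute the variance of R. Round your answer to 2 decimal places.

V(R) = 4.12 − (1.32)² = 2.3776

2.38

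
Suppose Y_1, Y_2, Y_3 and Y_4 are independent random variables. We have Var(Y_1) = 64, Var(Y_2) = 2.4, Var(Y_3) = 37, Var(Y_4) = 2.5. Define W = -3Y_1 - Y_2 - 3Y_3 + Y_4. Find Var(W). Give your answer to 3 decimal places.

By independence, Var(W) = (-3)²Var(Y_1) + (-1)²Var(Y_2) + (-3)²Var(Y_3) + (1)²Var(Y_4)
= (-3)²·64 + (-1)²·2.4 + (-3)²·37 + (1)²·2.5 = 913.9

913.900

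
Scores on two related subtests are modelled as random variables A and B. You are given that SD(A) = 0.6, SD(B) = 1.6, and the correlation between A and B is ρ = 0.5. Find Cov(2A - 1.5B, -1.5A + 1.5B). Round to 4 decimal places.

-4.3200

var(A) = (0.6)² = 0.36;  var(B) = (1.6)² = 2.56
Cov(A,B) = ρ·SD(A)·SD(B) = 0.5·0.6·1.6 = 0.48
Cov(2A - 1.5B, -1.5A + 1.5B) = (2)(-1.5)var(A) + (-1.5)(1.5)var(B) + [(2)(1.5) + (-1.5)(-1.5)]Cov(A,B)
= -3·0.36 + -2.25·2.56 + 5.25·0.48 = -4.32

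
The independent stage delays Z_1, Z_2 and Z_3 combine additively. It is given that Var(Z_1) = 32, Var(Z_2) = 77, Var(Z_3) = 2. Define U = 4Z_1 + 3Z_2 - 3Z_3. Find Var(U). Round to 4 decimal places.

1223.0000

By independence, Var(U) = (4)²Var(Z_1) + (3)²Var(Z_2) + (-3)²Var(Z_3)
= (4)²·32 + (3)²·77 + (-3)²·2 = 1223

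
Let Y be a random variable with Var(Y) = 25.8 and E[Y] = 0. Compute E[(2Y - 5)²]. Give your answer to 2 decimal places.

E[2Y - 5] = 2·0 − 5 = -5
Var(2Y - 5) = (2)²·25.8 = 103.2
E[(2Y - 5)²] = Var((2Y - 5)) + (E[(2Y - 5)])² = 103.2 + (-5)² = 128.2

128.20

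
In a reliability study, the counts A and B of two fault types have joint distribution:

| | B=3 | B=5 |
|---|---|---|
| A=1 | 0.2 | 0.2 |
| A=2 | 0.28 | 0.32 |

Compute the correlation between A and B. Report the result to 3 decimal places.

0.033

E[A] = 1.6,  E[B] = 4.04
E[AB] = 6.48
Cov(A,B) = E[AB] − E[A]E[B] = 6.48 − (1.6)(4.04) = 0.016
Var(A) = 0.24,  Var(B) = 0.9984
ρ = 0.016 / √(0.24·0.9984) ≈ 0.033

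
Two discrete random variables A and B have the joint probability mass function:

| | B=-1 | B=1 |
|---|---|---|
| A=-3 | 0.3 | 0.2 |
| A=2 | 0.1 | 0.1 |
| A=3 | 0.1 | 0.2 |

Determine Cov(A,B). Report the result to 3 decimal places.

E[A] = -0.2,  E[B] = 0
E[AB] = 0.6
Cov(A,B) = E[AB] − E[A]E[B] = 0.6 − (-0.2)(0) = 0.6

0.600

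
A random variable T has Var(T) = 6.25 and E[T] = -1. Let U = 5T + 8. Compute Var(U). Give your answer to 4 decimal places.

Var(5T + 8) = (5)²·Var(T) = 25·6.25 = 156.25

156.2500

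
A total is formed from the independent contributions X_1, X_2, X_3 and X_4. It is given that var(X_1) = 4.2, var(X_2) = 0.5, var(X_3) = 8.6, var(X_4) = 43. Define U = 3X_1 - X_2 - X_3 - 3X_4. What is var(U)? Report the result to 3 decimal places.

By independence, var(U) = (3)²var(X_1) + (-1)²var(X_2) + (-1)²var(X_3) + (-3)²var(X_4)
= (3)²·4.2 + (-1)²·0.5 + (-1)²·8.6 + (-3)²·43 = 433.9

433.900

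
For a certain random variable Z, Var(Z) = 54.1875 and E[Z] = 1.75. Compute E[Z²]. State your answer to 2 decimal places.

E[Z²] = Var(Z) + (E[Z])² = 54.1875 + (1.75)² = 57.25

57.25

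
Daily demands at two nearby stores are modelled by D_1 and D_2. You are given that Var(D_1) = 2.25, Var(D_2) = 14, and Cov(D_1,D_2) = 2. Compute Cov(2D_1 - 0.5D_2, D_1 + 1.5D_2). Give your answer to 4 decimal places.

-1.0000

Cov(2D_1 - 0.5D_2, D_1 + 1.5D_2) = (2)(1)Var(D_1) + (-0.5)(1.5)Var(D_2) + [(2)(1.5) + (-0.5)(1)]Cov(D_1,D_2)
= 2·2.25 + -0.75·14 + 2.5·2 = -1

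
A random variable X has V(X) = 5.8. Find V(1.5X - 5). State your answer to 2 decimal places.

13.05

V(1.5X - 5) = (1.5)²·V(X) = 2.25·5.8 = 13.05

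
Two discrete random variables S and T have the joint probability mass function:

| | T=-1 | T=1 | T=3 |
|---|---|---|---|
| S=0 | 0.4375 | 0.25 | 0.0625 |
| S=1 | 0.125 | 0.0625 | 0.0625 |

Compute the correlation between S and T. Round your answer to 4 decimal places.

E[S] = 0.25,  E[T] = 0.125
E[ST] = 0.125
Cov(S,T) = E[ST] − E[S]E[T] = 0.125 − (0.25)(0.125) = 0.09375
var(S) = 0.1875,  var(T) = 1.984375
ρ = 0.09375 / √(0.1875·1.984375) ≈ 0.1537

0.1537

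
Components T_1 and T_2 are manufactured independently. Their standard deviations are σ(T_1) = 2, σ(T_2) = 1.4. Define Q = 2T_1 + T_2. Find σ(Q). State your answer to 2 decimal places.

4.24

V(T_1) = 4, V(T_2) = 1.96
By independence, V(Q) = (2)²V(T_1) + (1)²V(T_2)
= (2)²·4 + (1)²·1.96 = 17.96
σ(Q) = √17.96 ≈ 4.24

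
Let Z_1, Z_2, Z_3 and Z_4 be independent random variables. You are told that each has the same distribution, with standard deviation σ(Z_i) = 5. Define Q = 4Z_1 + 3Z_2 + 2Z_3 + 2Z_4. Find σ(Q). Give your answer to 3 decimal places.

28.723

Var(Z_i) = (5)² = 25
By independence, Var(Q) = (4)²Var(Z_1) + (3)²Var(Z_2) + (2)²Var(Z_3) + (2)²Var(Z_4)
= (4)²·25 + (3)²·25 + (2)²·25 + (2)²·25 = 825
σ(Q) = √825 ≈ 28.723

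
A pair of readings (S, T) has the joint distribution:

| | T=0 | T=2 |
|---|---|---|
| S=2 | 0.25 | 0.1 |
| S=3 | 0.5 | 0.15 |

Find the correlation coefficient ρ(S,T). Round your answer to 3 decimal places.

-0.061

E[S] = 2.65,  E[T] = 0.5
E[ST] = 1.3
Cov(S,T) = E[ST] − E[S]E[T] = 1.3 − (2.65)(0.5) = -0.025
var(S) = 0.2275,  var(T) = 0.75
ρ = -0.025 / √(0.2275·0.75) ≈ -0.061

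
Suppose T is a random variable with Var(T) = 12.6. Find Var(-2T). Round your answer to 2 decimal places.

Var(-2T) = (-2)²·Var(T) = 4·12.6 = 50.4

50.40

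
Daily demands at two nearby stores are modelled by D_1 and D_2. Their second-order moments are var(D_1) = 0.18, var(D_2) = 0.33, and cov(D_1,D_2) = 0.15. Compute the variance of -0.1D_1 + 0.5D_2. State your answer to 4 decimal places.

var(-0.1D_1 + 0.5D_2) = (-0.1)²·var(D_1) + (0.5)²·var(D_2) + 2·(-0.1)·(0.5)·cov(D_1,D_2)
= 0.01·0.18 + 0.25·0.33 + -0.1·0.15 = 0.0693

0.0693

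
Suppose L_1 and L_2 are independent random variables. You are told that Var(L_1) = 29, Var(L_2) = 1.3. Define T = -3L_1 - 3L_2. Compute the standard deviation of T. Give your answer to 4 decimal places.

16.5136

By independence, Var(T) = (-3)²Var(L_1) + (-3)²Var(L_2)
= (-3)²·29 + (-3)²·1.3 = 272.7
σ(T) = √272.7 ≈ 16.5136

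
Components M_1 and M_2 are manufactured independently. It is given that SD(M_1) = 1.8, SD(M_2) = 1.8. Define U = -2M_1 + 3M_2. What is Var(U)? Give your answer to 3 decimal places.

42.120

Var(M_1) = 3.24, Var(M_2) = 3.24
By independence, Var(U) = (-2)²Var(M_1) + (3)²Var(M_2)
= (-2)²·3.24 + (3)²·3.24 = 42.12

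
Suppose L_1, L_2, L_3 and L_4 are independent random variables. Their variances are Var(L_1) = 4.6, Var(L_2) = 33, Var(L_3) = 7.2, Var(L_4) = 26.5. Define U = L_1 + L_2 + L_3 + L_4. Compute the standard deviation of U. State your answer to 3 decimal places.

8.444

By independence, Var(U) = (1)²Var(L_1) + (1)²Var(L_2) + (1)²Var(L_3) + (1)²Var(L_4)
= (1)²·4.6 + (1)²·33 + (1)²·7.2 + (1)²·26.5 = 71.3
sd(U) = √71.3 ≈ 8.444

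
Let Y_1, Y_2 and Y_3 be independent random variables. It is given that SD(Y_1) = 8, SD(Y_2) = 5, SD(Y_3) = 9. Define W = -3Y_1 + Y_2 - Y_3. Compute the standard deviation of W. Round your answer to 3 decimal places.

V(Y_1) = 64, V(Y_2) = 25, V(Y_3) = 81
By independence, V(W) = (-3)²V(Y_1) + (1)²V(Y_2) + (-1)²V(Y_3)
= (-3)²·64 + (1)²·25 + (-1)²·81 = 682
SD(W) = √682 ≈ 26.115

26.115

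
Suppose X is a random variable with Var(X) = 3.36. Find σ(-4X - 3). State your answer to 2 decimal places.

Var(-4X - 3) = (-4)²·3.36 = 53.76
σ(-4X - 3) = √53.76 ≈ 7.33

7.33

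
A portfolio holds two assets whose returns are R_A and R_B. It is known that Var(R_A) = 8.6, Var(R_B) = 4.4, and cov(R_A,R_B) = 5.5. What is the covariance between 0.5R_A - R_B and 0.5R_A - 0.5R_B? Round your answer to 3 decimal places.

cov(0.5R_A - R_B, 0.5R_A - 0.5R_B) = (0.5)(0.5)Var(R_A) + (-1)(-0.5)Var(R_B) + [(0.5)(-0.5) + (-1)(0.5)]cov(R_A,R_B)
= 0.25·8.6 + 0.5·4.4 + -0.75·5.5 = 0.225

0.225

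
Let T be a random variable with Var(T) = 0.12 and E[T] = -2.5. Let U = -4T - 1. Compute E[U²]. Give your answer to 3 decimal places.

82.920

E[-4T - 1] = -4·-2.5 − 1 = 9
Var(-4T - 1) = (-4)²·0.12 = 1.92
E[U²] = Var(U) + (E[U])² = 1.92 + (9)² = 82.92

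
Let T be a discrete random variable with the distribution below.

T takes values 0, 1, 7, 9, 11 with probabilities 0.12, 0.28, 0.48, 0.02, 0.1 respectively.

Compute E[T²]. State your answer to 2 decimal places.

37.52

E[T²] = (0)²(0.12) + (1)²(0.28) + (7)²(0.48) + (9)²(0.02) + (11)²(0.1) = 37.52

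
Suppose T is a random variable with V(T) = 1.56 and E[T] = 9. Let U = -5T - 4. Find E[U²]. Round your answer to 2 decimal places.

2440.00

E[-5T - 4] = -5·9 − 4 = -49
V(-5T - 4) = (-5)²·1.56 = 39
E[U²] = V(U) + (E[U])² = 39 + (-49)² = 2440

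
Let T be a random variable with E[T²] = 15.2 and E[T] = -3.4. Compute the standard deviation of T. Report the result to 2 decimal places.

Var(T) = 15.2 − (-3.4)² = 3.64
SD(T) = √3.64 ≈ 1.91

1.91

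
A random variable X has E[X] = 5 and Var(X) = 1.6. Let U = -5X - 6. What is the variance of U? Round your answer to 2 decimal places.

Var(-5X - 6) = (-5)²·Var(X) = 25·1.6 = 40

40.00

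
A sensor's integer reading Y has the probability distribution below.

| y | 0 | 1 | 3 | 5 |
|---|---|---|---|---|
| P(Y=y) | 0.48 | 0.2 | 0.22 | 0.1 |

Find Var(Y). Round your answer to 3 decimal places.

2.830

E[Y] = (0)(0.48) + (1)(0.2) + (3)(0.22) + (5)(0.1) = 1.36
E[Y²] = (0)²(0.48) + (1)²(0.2) + (3)²(0.22) + (5)²(0.1) = 4.68
Var(Y) = E[Y²] − (E[Y])² = 4.68 − (1.36)² = 2.8304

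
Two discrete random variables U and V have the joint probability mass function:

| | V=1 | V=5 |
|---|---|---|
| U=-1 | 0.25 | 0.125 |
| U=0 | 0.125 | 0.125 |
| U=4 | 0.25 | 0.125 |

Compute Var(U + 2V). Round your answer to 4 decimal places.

E[U] = 1.125,  E[V] = 2.5,  E[UV] = 2.625
Var(U) = 6.375 − (1.125)² = 5.109375;  Var(V) = 10 − (2.5)² = 3.75
cov(U,V) = 2.625 − (1.125)(2.5) = -0.1875
Var(U + 2V) = (1)²·5.109375 + (2)²·3.75 + 2·(1)·(2)·-0.1875 = 19.359375

19.3594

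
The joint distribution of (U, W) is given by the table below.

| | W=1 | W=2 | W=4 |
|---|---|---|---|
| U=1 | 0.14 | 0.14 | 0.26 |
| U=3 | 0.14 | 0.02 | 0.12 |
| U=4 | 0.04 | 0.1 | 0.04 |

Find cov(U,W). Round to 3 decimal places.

-0.252

E[U] = 2.1,  E[W] = 2.52
E[UW] = 5.04
cov(U,W) = E[UW] − E[U]E[W] = 5.04 − (2.1)(2.52) = -0.252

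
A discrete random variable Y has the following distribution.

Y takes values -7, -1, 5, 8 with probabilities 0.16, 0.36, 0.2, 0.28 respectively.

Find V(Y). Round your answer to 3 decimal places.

E[Y] = (-7)(0.16) + (-1)(0.36) + (5)(0.2) + (8)(0.28) = 1.76
E[Y²] = (-7)²(0.16) + (-1)²(0.36) + (5)²(0.2) + (8)²(0.28) = 31.12
V(Y) = E[Y²] − (E[Y])² = 31.12 − (1.76)² = 28.0224

28.022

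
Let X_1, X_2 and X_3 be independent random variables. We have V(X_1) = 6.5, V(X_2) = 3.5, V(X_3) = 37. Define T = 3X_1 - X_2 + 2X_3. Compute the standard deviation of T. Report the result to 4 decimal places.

14.4914

By independence, V(T) = (3)²V(X_1) + (-1)²V(X_2) + (2)²V(X_3)
= (3)²·6.5 + (-1)²·3.5 + (2)²·37 = 210
SD(T) = √210 ≈ 14.4914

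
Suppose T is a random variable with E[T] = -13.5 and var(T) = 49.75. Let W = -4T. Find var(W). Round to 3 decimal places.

796.000

var(-4T) = (-4)²·var(T) = 16·49.75 = 796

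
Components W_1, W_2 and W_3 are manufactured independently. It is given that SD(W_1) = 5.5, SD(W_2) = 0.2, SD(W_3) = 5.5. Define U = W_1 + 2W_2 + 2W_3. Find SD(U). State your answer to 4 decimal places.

var(W_1) = 30.25, var(W_2) = 0.04, var(W_3) = 30.25
By independence, var(U) = (1)²var(W_1) + (2)²var(W_2) + (2)²var(W_3)
= (1)²·30.25 + (2)²·0.04 + (2)²·30.25 = 151.41
SD(U) = √151.41 ≈ 12.3049

12.3049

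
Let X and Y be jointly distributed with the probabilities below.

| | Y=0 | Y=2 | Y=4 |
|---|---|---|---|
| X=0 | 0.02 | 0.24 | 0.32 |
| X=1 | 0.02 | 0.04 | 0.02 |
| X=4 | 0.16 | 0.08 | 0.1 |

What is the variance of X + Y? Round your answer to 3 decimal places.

E[X] = 1.44,  E[Y] = 2.48,  E[XY] = 2.4
Var(X) = 5.52 − (1.44)² = 3.4464;  Var(Y) = 8.48 − (2.48)² = 2.3296
Cov(X,Y) = 2.4 − (1.44)(2.48) = -1.1712
Var(X + Y) = (1)²·3.4464 + (1)²·2.3296 + 2·(1)·(1)·-1.1712 = 3.4336

3.434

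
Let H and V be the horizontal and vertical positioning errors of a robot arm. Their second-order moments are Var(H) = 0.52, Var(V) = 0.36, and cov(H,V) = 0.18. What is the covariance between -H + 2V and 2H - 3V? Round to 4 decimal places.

-1.9400

cov(-H + 2V, 2H - 3V) = (-1)(2)Var(H) + (2)(-3)Var(V) + [(-1)(-3) + (2)(2)]cov(H,V)
= -2·0.52 + -6·0.36 + 7·0.18 = -1.94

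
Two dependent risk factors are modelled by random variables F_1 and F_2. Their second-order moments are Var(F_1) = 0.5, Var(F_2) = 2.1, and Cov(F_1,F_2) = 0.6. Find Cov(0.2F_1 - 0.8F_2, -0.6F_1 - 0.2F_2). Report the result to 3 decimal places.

Cov(0.2F_1 - 0.8F_2, -0.6F_1 - 0.2F_2) = (0.2)(-0.6)Var(F_1) + (-0.8)(-0.2)Var(F_2) + [(0.2)(-0.2) + (-0.8)(-0.6)]Cov(F_1,F_2)
= -0.12·0.5 + 0.16·2.1 + 0.44·0.6 = 0.54

0.540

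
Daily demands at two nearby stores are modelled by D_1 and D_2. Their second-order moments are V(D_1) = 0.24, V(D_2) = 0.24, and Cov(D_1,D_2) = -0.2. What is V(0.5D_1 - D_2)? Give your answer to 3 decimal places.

V(0.5D_1 - D_2) = (0.5)²·V(D_1) + (-1)²·V(D_2) + 2·(0.5)·(-1)·Cov(D_1,D_2)
= 0.25·0.24 + 1·0.24 + -1·-0.2 = 0.5

0.500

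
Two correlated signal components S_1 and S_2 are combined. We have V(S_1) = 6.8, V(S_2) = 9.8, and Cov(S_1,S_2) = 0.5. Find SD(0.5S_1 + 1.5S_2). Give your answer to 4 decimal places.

4.9497

V(0.5S_1 + 1.5S_2) = (0.5)²·V(S_1) + (1.5)²·V(S_2) + 2·(0.5)·(1.5)·Cov(S_1,S_2)
= 0.25·6.8 + 2.25·9.8 + 1.5·0.5 = 24.5
SD(0.5S_1 + 1.5S_2) = √24.5 ≈ 4.9497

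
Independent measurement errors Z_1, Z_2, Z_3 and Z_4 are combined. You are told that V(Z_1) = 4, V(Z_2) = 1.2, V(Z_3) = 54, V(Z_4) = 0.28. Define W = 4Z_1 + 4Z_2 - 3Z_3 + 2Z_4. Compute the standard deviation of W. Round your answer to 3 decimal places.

By independence, V(W) = (4)²V(Z_1) + (4)²V(Z_2) + (-3)²V(Z_3) + (2)²V(Z_4)
= (4)²·4 + (4)²·1.2 + (-3)²·54 + (2)²·0.28 = 570.32
σ(W) = √570.32 ≈ 23.881

23.881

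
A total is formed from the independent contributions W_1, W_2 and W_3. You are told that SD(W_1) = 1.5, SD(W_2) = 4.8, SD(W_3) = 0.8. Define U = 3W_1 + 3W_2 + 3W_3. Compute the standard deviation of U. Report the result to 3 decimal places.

var(W_1) = 2.25, var(W_2) = 23.04, var(W_3) = 0.64
By independence, var(U) = (3)²var(W_1) + (3)²var(W_2) + (3)²var(W_3)
= (3)²·2.25 + (3)²·23.04 + (3)²·0.64 = 233.37
SD(U) = √233.37 ≈ 15.276

15.276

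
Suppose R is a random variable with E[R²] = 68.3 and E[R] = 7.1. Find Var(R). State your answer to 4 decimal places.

17.8900

Var(R) = 68.3 − (7.1)² = 17.89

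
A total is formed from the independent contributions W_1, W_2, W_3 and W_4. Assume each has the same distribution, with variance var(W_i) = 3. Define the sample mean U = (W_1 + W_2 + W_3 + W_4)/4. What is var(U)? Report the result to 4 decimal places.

By independence, var(U) = (0.25)²var(W_1) + (0.25)²var(W_2) + (0.25)²var(W_3) + (0.25)²var(W_4)
= (0.25)²·3 + (0.25)²·3 + (0.25)²·3 + (0.25)²·3 = 0.75

0.7500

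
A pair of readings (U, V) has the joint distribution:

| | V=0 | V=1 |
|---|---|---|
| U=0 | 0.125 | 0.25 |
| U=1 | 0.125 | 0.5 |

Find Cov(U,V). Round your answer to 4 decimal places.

E[U] = 0.625,  E[V] = 0.75
E[UV] = 0.5
Cov(U,V) = E[UV] − E[U]E[V] = 0.5 − (0.625)(0.75) = 0.03125

0.0313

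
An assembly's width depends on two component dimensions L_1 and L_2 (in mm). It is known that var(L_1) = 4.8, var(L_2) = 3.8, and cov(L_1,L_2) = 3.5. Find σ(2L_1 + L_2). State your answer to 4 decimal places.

6.0828

var(2L_1 + L_2) = (2)²·var(L_1) + (1)²·var(L_2) + 2·(2)·(1)·cov(L_1,L_2)
= 4·4.8 + 1·3.8 + 4·3.5 = 37
σ(2L_1 + L_2) = √37 ≈ 6.0828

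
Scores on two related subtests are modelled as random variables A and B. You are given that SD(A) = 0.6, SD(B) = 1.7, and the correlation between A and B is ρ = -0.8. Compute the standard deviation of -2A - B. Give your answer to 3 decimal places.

1.032

Var(A) = (0.6)² = 0.36;  Var(B) = (1.7)² = 2.89
cov(A,B) = ρ·SD(A)·SD(B) = -0.8·0.6·1.7 = -0.816
Var(-2A - B) = (-2)²·Var(A) + (-1)²·Var(B) + 2·(-2)·(-1)·cov(A,B)
= 4·0.36 + 1·2.89 + 4·-0.816 = 1.066
SD(-2A - B) = √1.066 ≈ 1.032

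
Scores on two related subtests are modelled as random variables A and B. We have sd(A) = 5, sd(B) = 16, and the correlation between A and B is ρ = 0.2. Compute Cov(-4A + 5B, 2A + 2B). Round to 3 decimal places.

Var(A) = (5)² = 25;  Var(B) = (16)² = 256
Cov(A,B) = ρ·sd(A)·sd(B) = 0.2·5·16 = 16
Cov(-4A + 5B, 2A + 2B) = (-4)(2)Var(A) + (5)(2)Var(B) + [(-4)(2) + (5)(2)]Cov(A,B)
= -8·25 + 10·256 + 2·16 = 2392

2392.000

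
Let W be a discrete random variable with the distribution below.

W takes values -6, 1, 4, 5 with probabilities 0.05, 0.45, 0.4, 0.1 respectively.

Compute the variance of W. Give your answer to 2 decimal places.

6.09

E[W] = (-6)(0.05) + (1)(0.45) + (4)(0.4) + (5)(0.1) = 2.25
E[W²] = (-6)²(0.05) + (1)²(0.45) + (4)²(0.4) + (5)²(0.1) = 11.15
V(W) = E[W²] − (E[W])² = 11.15 − (2.25)² = 6.0875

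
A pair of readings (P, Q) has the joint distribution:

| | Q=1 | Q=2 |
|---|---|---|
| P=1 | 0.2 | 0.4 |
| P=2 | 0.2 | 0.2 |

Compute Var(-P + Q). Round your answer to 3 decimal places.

0.560

E[P] = 1.4,  E[Q] = 1.6,  E[PQ] = 2.2
Var(P) = 2.2 − (1.4)² = 0.24;  Var(Q) = 2.8 − (1.6)² = 0.24
Cov(P,Q) = 2.2 − (1.4)(1.6) = -0.04
Var(-P + Q) = (-1)²·0.24 + (1)²·0.24 + 2·(-1)·(1)·-0.04 = 0.56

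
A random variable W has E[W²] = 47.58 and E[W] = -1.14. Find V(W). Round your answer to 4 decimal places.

46.2804

V(W) = 47.58 − (-1.14)² = 46.2804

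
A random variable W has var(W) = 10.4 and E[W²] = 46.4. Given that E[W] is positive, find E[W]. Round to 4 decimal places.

(E[W])² = E[W²] − var(W) = 46.4 − 10.4 = 36
E[W] = √36 = 6

6.0000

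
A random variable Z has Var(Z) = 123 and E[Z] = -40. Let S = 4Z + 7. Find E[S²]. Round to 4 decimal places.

25377.0000

E[4Z + 7] = 4·-40 + 7 = -153
Var(4Z + 7) = (4)²·123 = 1968
E[S²] = Var(S) + (E[S])² = 1968 + (-153)² = 25377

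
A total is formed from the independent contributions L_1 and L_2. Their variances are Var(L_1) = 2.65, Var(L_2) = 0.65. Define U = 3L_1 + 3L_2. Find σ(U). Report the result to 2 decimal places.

By independence, Var(U) = (3)²Var(L_1) + (3)²Var(L_2)
= (3)²·2.65 + (3)²·0.65 = 29.7
σ(U) = √29.7 ≈ 5.45

5.45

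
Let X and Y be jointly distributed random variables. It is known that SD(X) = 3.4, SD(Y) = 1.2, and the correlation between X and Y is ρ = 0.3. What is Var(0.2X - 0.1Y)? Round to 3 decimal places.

Var(X) = (3.4)² = 11.56;  Var(Y) = (1.2)² = 1.44
Cov(X,Y) = ρ·SD(X)·SD(Y) = 0.3·3.4·1.2 = 1.224
Var(0.2X - 0.1Y) = (0.2)²·Var(X) + (-0.1)²·Var(Y) + 2·(0.2)·(-0.1)·Cov(X,Y)
= 0.04·11.56 + 0.01·1.44 + -0.04·1.224 = 0.42784

0.428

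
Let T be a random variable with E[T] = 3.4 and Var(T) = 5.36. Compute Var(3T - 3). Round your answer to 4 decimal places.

48.2400

Var(3T - 3) = (3)²·Var(T) = 9·5.36 = 48.24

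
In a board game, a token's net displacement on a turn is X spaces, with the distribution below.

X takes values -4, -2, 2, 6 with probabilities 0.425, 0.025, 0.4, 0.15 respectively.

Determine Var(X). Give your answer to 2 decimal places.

E[X] = (-4)(0.425) + (-2)(0.025) + (2)(0.4) + (6)(0.15) = -0.05
E[X²] = (-4)²(0.425) + (-2)²(0.025) + (2)²(0.4) + (6)²(0.15) = 13.9
Var(X) = E[X²] − (E[X])² = 13.9 − (-0.05)² = 13.8975

13.90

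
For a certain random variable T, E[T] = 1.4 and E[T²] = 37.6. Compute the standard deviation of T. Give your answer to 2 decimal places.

5.97

Var(T) = 37.6 − (1.4)² = 35.64
SD(T) = √35.64 ≈ 5.97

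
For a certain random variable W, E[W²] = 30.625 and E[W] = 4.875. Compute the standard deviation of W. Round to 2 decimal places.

2.62

var(W) = 30.625 − (4.875)² = 6.859375
SD(W) = √6.859375 ≈ 2.62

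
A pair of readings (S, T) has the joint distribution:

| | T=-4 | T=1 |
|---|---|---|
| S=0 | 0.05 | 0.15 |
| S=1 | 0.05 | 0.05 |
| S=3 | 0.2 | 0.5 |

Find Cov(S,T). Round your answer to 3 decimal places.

E[S] = 2.2,  E[T] = -0.5
E[ST] = -1.05
Cov(S,T) = E[ST] − E[S]E[T] = -1.05 − (2.2)(-0.5) = 0.05

0.050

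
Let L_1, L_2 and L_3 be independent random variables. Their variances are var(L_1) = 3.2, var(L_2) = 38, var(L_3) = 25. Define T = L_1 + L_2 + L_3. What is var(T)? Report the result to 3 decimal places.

66.200

By independence, var(T) = (1)²var(L_1) + (1)²var(L_2) + (1)²var(L_3)
= (1)²·3.2 + (1)²·38 + (1)²·25 = 66.2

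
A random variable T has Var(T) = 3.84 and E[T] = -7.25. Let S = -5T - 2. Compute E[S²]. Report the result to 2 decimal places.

E[-5T - 2] = -5·-7.25 − 2 = 34.25
Var(-5T - 2) = (-5)²·3.84 = 96
E[S²] = Var(S) + (E[S])² = 96 + (34.25)² = 1269.0625

1269.06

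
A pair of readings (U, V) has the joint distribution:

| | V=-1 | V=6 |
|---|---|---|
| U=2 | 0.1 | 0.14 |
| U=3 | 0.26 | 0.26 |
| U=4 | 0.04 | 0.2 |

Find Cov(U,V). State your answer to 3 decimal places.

E[U] = 3,  E[V] = 3.2
E[UV] = 10.02
Cov(U,V) = E[UV] − E[U]E[V] = 10.02 − (3)(3.2) = 0.42

0.420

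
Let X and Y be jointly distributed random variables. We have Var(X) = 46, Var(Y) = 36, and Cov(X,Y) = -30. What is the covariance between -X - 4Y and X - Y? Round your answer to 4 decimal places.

Cov(-X - 4Y, X - Y) = (-1)(1)Var(X) + (-4)(-1)Var(Y) + [(-1)(-1) + (-4)(1)]Cov(X,Y)
= -1·46 + 4·36 + -3·-30 = 188

188.0000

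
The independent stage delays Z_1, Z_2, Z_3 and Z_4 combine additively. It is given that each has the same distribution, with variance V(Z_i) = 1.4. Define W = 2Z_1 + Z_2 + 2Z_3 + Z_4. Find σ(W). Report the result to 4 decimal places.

By independence, V(W) = (2)²V(Z_1) + (1)²V(Z_2) + (2)²V(Z_3) + (1)²V(Z_4)
= (2)²·1.4 + (1)²·1.4 + (2)²·1.4 + (1)²·1.4 = 14
σ(W) = √14 ≈ 3.7417

3.7417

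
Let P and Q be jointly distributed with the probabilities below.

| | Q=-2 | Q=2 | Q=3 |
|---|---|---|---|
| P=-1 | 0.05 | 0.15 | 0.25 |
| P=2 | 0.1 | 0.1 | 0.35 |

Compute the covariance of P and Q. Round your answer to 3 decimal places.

-0.150

E[P] = 0.65,  E[Q] = 2
E[PQ] = 1.15
cov(P,Q) = E[PQ] − E[P]E[Q] = 1.15 − (0.65)(2) = -0.15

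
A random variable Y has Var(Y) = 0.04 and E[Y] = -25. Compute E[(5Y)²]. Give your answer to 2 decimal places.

15626.00

E[5Y] = 5·-25 = -125
Var(5Y) = (5)²·0.04 = 1
E[(5Y)²] = Var((5Y)) + (E[(5Y)])² = 1 + (-125)² = 15626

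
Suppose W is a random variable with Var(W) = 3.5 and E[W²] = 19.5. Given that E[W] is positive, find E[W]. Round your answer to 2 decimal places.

4.00

(E[W])² = E[W²] − Var(W) = 19.5 − 3.5 = 16
E[W] = √16 = 4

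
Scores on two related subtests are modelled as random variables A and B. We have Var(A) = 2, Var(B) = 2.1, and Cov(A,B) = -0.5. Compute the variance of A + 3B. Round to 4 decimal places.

Var(A + 3B) = (1)²·Var(A) + (3)²·Var(B) + 2·(1)·(3)·Cov(A,B)
= 1·2 + 9·2.1 + 6·-0.5 = 17.9

17.9000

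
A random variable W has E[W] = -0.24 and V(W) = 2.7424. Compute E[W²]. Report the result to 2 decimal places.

E[W²] = V(W) + (E[W])² = 2.7424 + (-0.24)² = 2.8

2.80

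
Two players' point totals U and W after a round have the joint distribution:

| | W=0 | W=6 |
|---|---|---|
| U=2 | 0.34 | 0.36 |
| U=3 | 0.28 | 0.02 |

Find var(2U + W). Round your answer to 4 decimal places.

7.0656

E[U] = 2.3,  E[W] = 2.28,  E[UW] = 4.68
var(U) = 5.5 − (2.3)² = 0.21;  var(W) = 13.68 − (2.28)² = 8.4816
cov(U,W) = 4.68 − (2.3)(2.28) = -0.564
var(2U + W) = (2)²·0.21 + (1)²·8.4816 + 2·(2)·(1)·-0.564 = 7.0656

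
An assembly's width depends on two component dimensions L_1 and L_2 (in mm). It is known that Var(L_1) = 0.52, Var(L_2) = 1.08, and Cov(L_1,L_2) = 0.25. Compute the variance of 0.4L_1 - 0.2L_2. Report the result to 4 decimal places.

Var(0.4L_1 - 0.2L_2) = (0.4)²·Var(L_1) + (-0.2)²·Var(L_2) + 2·(0.4)·(-0.2)·Cov(L_1,L_2)
= 0.16·0.52 + 0.04·1.08 + -0.16·0.25 = 0.0864

0.0864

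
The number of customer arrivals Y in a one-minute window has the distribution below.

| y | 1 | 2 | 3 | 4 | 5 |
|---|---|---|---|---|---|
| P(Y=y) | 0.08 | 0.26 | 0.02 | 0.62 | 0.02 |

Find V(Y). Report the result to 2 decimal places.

1.22

E[Y] = (1)(0.08) + (2)(0.26) + (3)(0.02) + (4)(0.62) + (5)(0.02) = 3.24
E[Y²] = (1)²(0.08) + (2)²(0.26) + (3)²(0.02) + (4)²(0.62) + (5)²(0.02) = 11.72
V(Y) = E[Y²] − (E[Y])² = 11.72 − (3.24)² = 1.2224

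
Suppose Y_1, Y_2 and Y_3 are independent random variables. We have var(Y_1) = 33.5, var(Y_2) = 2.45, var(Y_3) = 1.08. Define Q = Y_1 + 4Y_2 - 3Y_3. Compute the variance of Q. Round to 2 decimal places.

By independence, var(Q) = (1)²var(Y_1) + (4)²var(Y_2) + (-3)²var(Y_3)
= (1)²·33.5 + (4)²·2.45 + (-3)²·1.08 = 82.42

82.42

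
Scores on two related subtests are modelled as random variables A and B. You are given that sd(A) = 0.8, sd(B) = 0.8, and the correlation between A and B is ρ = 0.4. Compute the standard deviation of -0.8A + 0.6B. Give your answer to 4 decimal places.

Var(A) = (0.8)² = 0.64;  Var(B) = (0.8)² = 0.64
Cov(A,B) = ρ·sd(A)·sd(B) = 0.4·0.8·0.8 = 0.256
Var(-0.8A + 0.6B) = (-0.8)²·Var(A) + (0.6)²·Var(B) + 2·(-0.8)·(0.6)·Cov(A,B)
= 0.64·0.64 + 0.36·0.64 + -0.96·0.256 = 0.39424
sd(-0.8A + 0.6B) = √0.39424 ≈ 0.6279

0.6279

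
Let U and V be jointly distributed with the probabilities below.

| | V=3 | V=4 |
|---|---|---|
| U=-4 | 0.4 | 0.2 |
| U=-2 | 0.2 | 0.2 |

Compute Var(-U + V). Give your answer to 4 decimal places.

E[U] = -3.2,  E[V] = 3.4,  E[UV] = -10.8
Var(U) = 11.2 − (-3.2)² = 0.96;  Var(V) = 11.8 − (3.4)² = 0.24
Cov(U,V) = -10.8 − (-3.2)(3.4) = 0.08
Var(-U + V) = (-1)²·0.96 + (1)²·0.24 + 2·(-1)·(1)·0.08 = 1.04

1.0400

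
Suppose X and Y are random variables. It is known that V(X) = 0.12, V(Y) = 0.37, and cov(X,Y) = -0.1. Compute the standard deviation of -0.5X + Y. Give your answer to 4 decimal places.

0.7071

V(-0.5X + Y) = (-0.5)²·V(X) + (1)²·V(Y) + 2·(-0.5)·(1)·cov(X,Y)
= 0.25·0.12 + 1·0.37 + -1·-0.1 = 0.5
SD(-0.5X + Y) = √0.5 ≈ 0.7071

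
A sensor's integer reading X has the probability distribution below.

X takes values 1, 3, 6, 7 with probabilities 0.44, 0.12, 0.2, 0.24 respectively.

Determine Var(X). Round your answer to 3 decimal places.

6.938

E[X] = (1)(0.44) + (3)(0.12) + (6)(0.2) + (7)(0.24) = 3.68
E[X²] = (1)²(0.44) + (3)²(0.12) + (6)²(0.2) + (7)²(0.24) = 20.48
Var(X) = E[X²] − (E[X])² = 20.48 − (3.68)² = 6.9376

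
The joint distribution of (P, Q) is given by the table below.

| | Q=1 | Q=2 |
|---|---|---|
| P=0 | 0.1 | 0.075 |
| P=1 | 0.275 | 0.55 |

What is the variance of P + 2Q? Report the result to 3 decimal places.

E[P] = 0.825,  E[Q] = 1.625,  E[PQ] = 1.375
Var(P) = 0.825 − (0.825)² = 0.144375;  Var(Q) = 2.875 − (1.625)² = 0.234375
Cov(P,Q) = 1.375 − (0.825)(1.625) = 0.034375
Var(P + 2Q) = (1)²·0.144375 + (2)²·0.234375 + 2·(1)·(2)·0.034375 = 1.219375

1.219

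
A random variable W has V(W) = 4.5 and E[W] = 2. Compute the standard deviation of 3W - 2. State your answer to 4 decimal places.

V(3W - 2) = (3)²·4.5 = 40.5
SD(3W - 2) = √40.5 ≈ 6.3640

6.3640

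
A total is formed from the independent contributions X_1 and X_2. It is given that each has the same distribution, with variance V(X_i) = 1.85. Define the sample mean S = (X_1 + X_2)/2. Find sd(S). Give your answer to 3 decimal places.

0.962

By independence, V(S) = (0.5)²V(X_1) + (0.5)²V(X_2)
= (0.5)²·1.85 + (0.5)²·1.85 = 0.925
sd(S) = √0.925 ≈ 0.962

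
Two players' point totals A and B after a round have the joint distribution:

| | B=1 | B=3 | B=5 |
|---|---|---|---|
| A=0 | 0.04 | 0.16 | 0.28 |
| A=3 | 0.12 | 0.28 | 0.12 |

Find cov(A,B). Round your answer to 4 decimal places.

-0.7488

E[A] = 1.56,  E[B] = 3.48
E[AB] = 4.68
cov(A,B) = E[AB] − E[A]E[B] = 4.68 − (1.56)(3.48) = -0.7488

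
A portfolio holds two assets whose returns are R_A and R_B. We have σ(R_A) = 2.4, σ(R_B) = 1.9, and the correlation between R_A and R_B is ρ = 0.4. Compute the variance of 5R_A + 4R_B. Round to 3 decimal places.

274.720

var(R_A) = (2.4)² = 5.76;  var(R_B) = (1.9)² = 3.61
cov(R_A,R_B) = ρ·σ(R_A)·σ(R_B) = 0.4·2.4·1.9 = 1.824
var(5R_A + 4R_B) = (5)²·var(R_A) + (4)²·var(R_B) + 2·(5)·(4)·cov(R_A,R_B)
= 25·5.76 + 16·3.61 + 40·1.824 = 274.72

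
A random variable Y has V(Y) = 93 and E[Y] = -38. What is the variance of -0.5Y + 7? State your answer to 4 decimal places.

23.2500

V(-0.5Y + 7) = (-0.5)²·V(Y) = 0.25·93 = 23.25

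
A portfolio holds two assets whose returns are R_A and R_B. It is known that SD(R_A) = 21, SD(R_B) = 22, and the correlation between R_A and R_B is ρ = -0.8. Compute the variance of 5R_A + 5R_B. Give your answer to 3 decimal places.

4645.000

V(R_A) = (21)² = 441;  V(R_B) = (22)² = 484
Cov(R_A,R_B) = ρ·SD(R_A)·SD(R_B) = -0.8·21·22 = -369.6
V(5R_A + 5R_B) = (5)²·V(R_A) + (5)²·V(R_B) + 2·(5)·(5)·Cov(R_A,R_B)
= 25·441 + 25·484 + 50·-369.6 = 4645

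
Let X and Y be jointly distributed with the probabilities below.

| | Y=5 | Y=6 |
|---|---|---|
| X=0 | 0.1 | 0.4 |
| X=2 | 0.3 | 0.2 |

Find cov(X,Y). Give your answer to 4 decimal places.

E[X] = 1,  E[Y] = 5.6
E[XY] = 5.4
cov(X,Y) = E[XY] − E[X]E[Y] = 5.4 − (1)(5.6) = -0.2

-0.2000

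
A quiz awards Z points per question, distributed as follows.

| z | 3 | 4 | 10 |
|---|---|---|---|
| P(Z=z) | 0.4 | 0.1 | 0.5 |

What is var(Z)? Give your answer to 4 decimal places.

11.6400

E[Z] = (3)(0.4) + (4)(0.1) + (10)(0.5) = 6.6
E[Z²] = (3)²(0.4) + (4)²(0.1) + (10)²(0.5) = 55.2
var(Z) = E[Z²] − (E[Z])² = 55.2 − (6.6)² = 11.64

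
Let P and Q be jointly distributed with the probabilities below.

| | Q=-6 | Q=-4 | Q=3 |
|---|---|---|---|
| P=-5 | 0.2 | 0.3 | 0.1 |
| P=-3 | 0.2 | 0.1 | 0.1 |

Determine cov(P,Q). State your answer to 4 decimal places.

0.1200

E[P] = -4.2,  E[Q] = -3.4
E[PQ] = 14.4
cov(P,Q) = E[PQ] − E[P]E[Q] = 14.4 − (-4.2)(-3.4) = 0.12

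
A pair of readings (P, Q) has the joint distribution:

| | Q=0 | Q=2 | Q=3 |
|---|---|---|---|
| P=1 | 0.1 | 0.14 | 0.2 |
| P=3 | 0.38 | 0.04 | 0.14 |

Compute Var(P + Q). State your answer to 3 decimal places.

1.770

E[P] = 2.12,  E[Q] = 1.38,  E[PQ] = 2.38
Var(P) = 5.48 − (2.12)² = 0.9856;  Var(Q) = 3.78 − (1.38)² = 1.8756
cov(P,Q) = 2.38 − (2.12)(1.38) = -0.5456
Var(P + Q) = (1)²·0.9856 + (1)²·1.8756 + 2·(1)·(1)·-0.5456 = 1.77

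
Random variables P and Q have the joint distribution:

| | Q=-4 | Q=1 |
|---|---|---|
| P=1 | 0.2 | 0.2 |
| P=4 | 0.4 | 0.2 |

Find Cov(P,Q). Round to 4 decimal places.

E[P] = 2.8,  E[Q] = -2
E[PQ] = -6.2
Cov(P,Q) = E[PQ] − E[P]E[Q] = -6.2 − (2.8)(-2) = -0.6

-0.6000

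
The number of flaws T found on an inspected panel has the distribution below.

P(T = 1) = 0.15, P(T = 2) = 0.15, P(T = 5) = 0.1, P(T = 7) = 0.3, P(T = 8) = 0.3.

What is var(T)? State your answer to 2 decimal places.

E[T] = (1)(0.15) + (2)(0.15) + (5)(0.1) + (7)(0.3) + (8)(0.3) = 5.45
E[T²] = (1)²(0.15) + (2)²(0.15) + (5)²(0.1) + (7)²(0.3) + (8)²(0.3) = 37.15
var(T) = E[T²] − (E[T])² = 37.15 − (5.45)² = 7.4475

7.45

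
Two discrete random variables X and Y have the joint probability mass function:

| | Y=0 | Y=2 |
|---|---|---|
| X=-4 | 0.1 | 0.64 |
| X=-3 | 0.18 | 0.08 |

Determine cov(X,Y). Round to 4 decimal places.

-0.2144

E[X] = -3.74,  E[Y] = 1.44
E[XY] = -5.6
cov(X,Y) = E[XY] − E[X]E[Y] = -5.6 − (-3.74)(1.44) = -0.2144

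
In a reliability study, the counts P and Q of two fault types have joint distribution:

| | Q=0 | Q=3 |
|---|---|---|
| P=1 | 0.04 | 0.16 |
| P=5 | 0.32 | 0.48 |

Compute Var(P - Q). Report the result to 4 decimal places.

5.4016

E[P] = 4.2,  E[Q] = 1.92,  E[PQ] = 7.68
Var(P) = 20.2 − (4.2)² = 2.56;  Var(Q) = 5.76 − (1.92)² = 2.0736
cov(P,Q) = 7.68 − (4.2)(1.92) = -0.384
Var(P - Q) = (1)²·2.56 + (-1)²·2.0736 + 2·(1)·(-1)·-0.384 = 5.4016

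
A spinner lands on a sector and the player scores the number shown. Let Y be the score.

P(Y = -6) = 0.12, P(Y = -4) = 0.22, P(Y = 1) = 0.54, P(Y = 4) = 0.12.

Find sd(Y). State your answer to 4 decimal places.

E[Y] = (-6)(0.12) + (-4)(0.22) + (1)(0.54) + (4)(0.12) = -0.58
E[Y²] = (-6)²(0.12) + (-4)²(0.22) + (1)²(0.54) + (4)²(0.12) = 10.3
var(Y) = E[Y²] − (E[Y])² = 10.3 − (-0.58)² = 9.9636
sd(Y) = √9.9636 ≈ 3.1565

3.1565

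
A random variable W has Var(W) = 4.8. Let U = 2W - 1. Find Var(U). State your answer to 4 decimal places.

Var(2W - 1) = (2)²·Var(W) = 4·4.8 = 19.2

19.2000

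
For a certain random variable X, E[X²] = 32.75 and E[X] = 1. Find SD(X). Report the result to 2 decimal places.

Var(X) = 32.75 − (1)² = 31.75
SD(X) = √31.75 ≈ 5.63

5.63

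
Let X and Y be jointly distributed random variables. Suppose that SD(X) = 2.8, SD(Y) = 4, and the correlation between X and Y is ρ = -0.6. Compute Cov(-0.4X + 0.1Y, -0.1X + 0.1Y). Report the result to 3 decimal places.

var(X) = (2.8)² = 7.84;  var(Y) = (4)² = 16
Cov(X,Y) = ρ·SD(X)·SD(Y) = -0.6·2.8·4 = -6.72
Cov(-0.4X + 0.1Y, -0.1X + 0.1Y) = (-0.4)(-0.1)var(X) + (0.1)(0.1)var(Y) + [(-0.4)(0.1) + (0.1)(-0.1)]Cov(X,Y)
= 0.04·7.84 + 0.01·16 + -0.05·-6.72 = 0.8096

0.810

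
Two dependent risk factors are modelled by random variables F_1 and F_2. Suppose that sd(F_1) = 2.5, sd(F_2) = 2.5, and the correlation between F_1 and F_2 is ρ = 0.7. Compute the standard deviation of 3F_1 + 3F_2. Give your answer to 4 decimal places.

13.8293

Var(F_1) = (2.5)² = 6.25;  Var(F_2) = (2.5)² = 6.25
Cov(F_1,F_2) = ρ·sd(F_1)·sd(F_2) = 0.7·2.5·2.5 = 4.375
Var(3F_1 + 3F_2) = (3)²·Var(F_1) + (3)²·Var(F_2) + 2·(3)·(3)·Cov(F_1,F_2)
= 9·6.25 + 9·6.25 + 18·4.375 = 191.25
sd(3F_1 + 3F_2) = √191.25 ≈ 13.8293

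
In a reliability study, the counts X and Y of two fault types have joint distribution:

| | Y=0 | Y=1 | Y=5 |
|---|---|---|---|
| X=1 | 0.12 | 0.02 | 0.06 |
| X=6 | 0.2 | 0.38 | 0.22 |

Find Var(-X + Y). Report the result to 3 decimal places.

7.760

E[X] = 5,  E[Y] = 1.8,  E[XY] = 9.2
Var(X) = 29 − (5)² = 4;  Var(Y) = 7.4 − (1.8)² = 4.16
Cov(X,Y) = 9.2 − (5)(1.8) = 0.2
Var(-X + Y) = (-1)²·4 + (1)²·4.16 + 2·(-1)·(1)·0.2 = 7.76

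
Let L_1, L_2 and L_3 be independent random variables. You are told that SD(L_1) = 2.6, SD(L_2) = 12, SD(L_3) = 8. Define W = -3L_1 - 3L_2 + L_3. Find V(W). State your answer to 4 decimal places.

1420.8400

V(L_1) = 6.76, V(L_2) = 144, V(L_3) = 64
By independence, V(W) = (-3)²V(L_1) + (-3)²V(L_2) + (1)²V(L_3)
= (-3)²·6.76 + (-3)²·144 + (1)²·64 = 1420.84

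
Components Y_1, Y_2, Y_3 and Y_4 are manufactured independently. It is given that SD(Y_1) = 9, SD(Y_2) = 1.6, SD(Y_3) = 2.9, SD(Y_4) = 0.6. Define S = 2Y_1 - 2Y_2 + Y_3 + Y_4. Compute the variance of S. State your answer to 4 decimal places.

Var(Y_1) = 81, Var(Y_2) = 2.56, Var(Y_3) = 8.41, Var(Y_4) = 0.36
By independence, Var(S) = (2)²Var(Y_1) + (-2)²Var(Y_2) + (1)²Var(Y_3) + (1)²Var(Y_4)
= (2)²·81 + (-2)²·2.56 + (1)²·8.41 + (1)²·0.36 = 343.01

343.0100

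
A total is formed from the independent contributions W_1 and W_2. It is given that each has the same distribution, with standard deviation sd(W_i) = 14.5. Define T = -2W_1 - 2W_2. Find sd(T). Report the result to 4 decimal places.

41.0122

Var(W_i) = (14.5)² = 210.25
By independence, Var(T) = (-2)²Var(W_1) + (-2)²Var(W_2)
= (-2)²·210.25 + (-2)²·210.25 = 1682
sd(T) = √1682 ≈ 41.0122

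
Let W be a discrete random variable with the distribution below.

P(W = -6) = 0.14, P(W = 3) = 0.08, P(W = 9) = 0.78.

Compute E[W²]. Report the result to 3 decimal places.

68.940

E[W²] = (-6)²(0.14) + (3)²(0.08) + (9)²(0.78) = 68.94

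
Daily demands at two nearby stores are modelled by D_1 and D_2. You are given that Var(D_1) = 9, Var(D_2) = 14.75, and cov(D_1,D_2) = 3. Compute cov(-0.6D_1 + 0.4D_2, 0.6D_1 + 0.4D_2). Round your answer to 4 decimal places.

cov(-0.6D_1 + 0.4D_2, 0.6D_1 + 0.4D_2) = (-0.6)(0.6)Var(D_1) + (0.4)(0.4)Var(D_2) + [(-0.6)(0.4) + (0.4)(0.6)]cov(D_1,D_2)
= -0.36·9 + 0.16·14.75 + 0·3 = -0.88

-0.8800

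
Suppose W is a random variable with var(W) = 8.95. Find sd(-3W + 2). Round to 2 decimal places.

8.97

var(-3W + 2) = (-3)²·8.95 = 80.55
sd(-3W + 2) = √80.55 ≈ 8.97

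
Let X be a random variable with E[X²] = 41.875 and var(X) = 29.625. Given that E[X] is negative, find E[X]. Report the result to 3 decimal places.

-3.500

(E[X])² = E[X²] − var(X) = 41.875 − 29.625 = 12.25
E[X] = −√12.25 = -3.5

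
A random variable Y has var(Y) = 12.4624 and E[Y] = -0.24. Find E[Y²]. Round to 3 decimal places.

12.520

E[Y²] = var(Y) + (E[Y])² = 12.4624 + (-0.24)² = 12.52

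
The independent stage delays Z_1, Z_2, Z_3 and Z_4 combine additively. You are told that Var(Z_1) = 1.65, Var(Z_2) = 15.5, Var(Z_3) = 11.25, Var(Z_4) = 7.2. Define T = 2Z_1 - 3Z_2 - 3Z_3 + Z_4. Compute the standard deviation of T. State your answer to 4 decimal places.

By independence, Var(T) = (2)²Var(Z_1) + (-3)²Var(Z_2) + (-3)²Var(Z_3) + (1)²Var(Z_4)
= (2)²·1.65 + (-3)²·15.5 + (-3)²·11.25 + (1)²·7.2 = 254.55
σ(T) = √254.55 ≈ 15.9546

15.9546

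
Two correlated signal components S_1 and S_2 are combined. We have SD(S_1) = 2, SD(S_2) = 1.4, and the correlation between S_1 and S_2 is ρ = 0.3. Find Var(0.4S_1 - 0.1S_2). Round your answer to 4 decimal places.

Var(S_1) = (2)² = 4;  Var(S_2) = (1.4)² = 1.96
cov(S_1,S_2) = ρ·SD(S_1)·SD(S_2) = 0.3·2·1.4 = 0.84
Var(0.4S_1 - 0.1S_2) = (0.4)²·Var(S_1) + (-0.1)²·Var(S_2) + 2·(0.4)·(-0.1)·cov(S_1,S_2)
= 0.16·4 + 0.01·1.96 + -0.08·0.84 = 0.5924

0.5924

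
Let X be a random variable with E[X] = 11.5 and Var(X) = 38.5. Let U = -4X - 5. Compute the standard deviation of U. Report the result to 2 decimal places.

Var(-4X - 5) = (-4)²·38.5 = 616
SD(U) = √616 ≈ 24.82

24.82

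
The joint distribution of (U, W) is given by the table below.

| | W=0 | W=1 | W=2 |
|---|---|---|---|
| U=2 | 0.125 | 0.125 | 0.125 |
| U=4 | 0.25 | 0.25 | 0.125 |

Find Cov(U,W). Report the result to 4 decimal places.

-0.0938

E[U] = 3.25,  E[W] = 0.875
E[UW] = 2.75
Cov(U,W) = E[UW] − E[U]E[W] = 2.75 − (3.25)(0.875) = -0.09375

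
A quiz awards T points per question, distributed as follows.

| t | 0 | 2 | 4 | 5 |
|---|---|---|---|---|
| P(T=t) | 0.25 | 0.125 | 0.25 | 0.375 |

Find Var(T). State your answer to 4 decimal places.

4.1094

E[T] = (0)(0.25) + (2)(0.125) + (4)(0.25) + (5)(0.375) = 3.125
E[T²] = (0)²(0.25) + (2)²(0.125) + (4)²(0.25) + (5)²(0.375) = 13.875
Var(T) = E[T²] − (E[T])² = 13.875 − (3.125)² = 4.109375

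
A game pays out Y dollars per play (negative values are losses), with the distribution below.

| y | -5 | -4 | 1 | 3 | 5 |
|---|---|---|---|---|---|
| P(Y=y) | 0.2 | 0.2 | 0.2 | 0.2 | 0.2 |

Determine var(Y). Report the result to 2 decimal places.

15.20

E[Y] = (-5)(0.2) + (-4)(0.2) + (1)(0.2) + (3)(0.2) + (5)(0.2) = 0
E[Y²] = (-5)²(0.2) + (-4)²(0.2) + (1)²(0.2) + (3)²(0.2) + (5)²(0.2) = 15.2
var(Y) = E[Y²] − (E[Y])² = 15.2 − (0)² = 15.2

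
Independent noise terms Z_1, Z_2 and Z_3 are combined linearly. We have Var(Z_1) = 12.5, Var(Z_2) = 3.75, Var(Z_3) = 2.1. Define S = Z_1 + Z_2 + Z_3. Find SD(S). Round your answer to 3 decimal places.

By independence, Var(S) = (1)²Var(Z_1) + (1)²Var(Z_2) + (1)²Var(Z_3)
= (1)²·12.5 + (1)²·3.75 + (1)²·2.1 = 18.35
SD(S) = √18.35 ≈ 4.284

4.284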